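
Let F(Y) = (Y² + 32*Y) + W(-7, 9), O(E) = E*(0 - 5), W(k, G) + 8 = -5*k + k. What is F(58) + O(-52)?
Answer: 5500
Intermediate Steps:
W(k, G) = -8 - 4*k (W(k, G) = -8 + (-5*k + k) = -8 - 4*k)
O(E) = -5*E (O(E) = E*(-5) = -5*E)
F(Y) = 20 + Y² + 32*Y (F(Y) = (Y² + 32*Y) + (-8 - 4*(-7)) = (Y² + 32*Y) + (-8 + 28) = (Y² + 32*Y) + 20 = 20 + Y² + 32*Y)
F(58) + O(-52) = (20 + 58² + 32*58) - 5*(-52) = (20 + 3364 + 1856) + 260 = 5240 + 260 = 5500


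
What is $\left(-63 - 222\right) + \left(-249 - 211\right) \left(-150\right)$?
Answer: $68715$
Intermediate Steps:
$\left(-63 - 222\right) + \left(-249 - 211\right) \left(-150\right) = -285 - -69000 = -285 + 69000 = 68715$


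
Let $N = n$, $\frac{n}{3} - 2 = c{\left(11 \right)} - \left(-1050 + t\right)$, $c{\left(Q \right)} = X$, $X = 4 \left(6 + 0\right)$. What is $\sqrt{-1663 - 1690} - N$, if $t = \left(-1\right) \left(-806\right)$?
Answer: $-810 + i \sqrt{3353} \approx -810.0 + 57.905 i$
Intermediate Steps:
$t = 806$
$X = 24$ ($X = 4 \cdot 6 = 24$)
$c{\left(Q \right)} = 24$
$n = 810$ ($n = 6 + 3 \left(24 + \left(1050 - 806\right)\right) = 6 + 3 \left(24 + 244\right) = 6 + 3 \cdot 268 = 6 + 804 = 810$)
$N = 810$
$\sqrt{-1663 - 1690} - N = \sqrt{-1663 - 1690} - 810 = \sqrt{-3353} - 810 = i \sqrt{3353} - 810 = -810 + i \sqrt{3353}$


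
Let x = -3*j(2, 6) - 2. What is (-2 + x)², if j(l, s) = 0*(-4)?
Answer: 16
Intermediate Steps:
j(l, s) = 0
x = -2 (x = -3*0 - 2 = 0 - 2 = -2)
(-2 + x)² = (-2 - 2)² = (-4)² = 16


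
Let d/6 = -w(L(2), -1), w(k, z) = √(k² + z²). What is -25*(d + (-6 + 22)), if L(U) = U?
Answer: -400 + 150*√5 ≈ -64.590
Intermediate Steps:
d = -6*√5 (d = 6*(-√(2² + (-1)²)) = 6*(-√(4 + 1)) = 6*(-√5) = -6*√5 ≈ -13.416)
-25*(d + (-6 + 22)) = -25*(-6*√5 + (-6 + 22)) = -25*(-6*√5 + 16) = -25*(16 - 6*√5) = -400 + 150*√5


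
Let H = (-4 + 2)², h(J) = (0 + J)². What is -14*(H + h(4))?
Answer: -280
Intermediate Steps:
h(J) = J²
H = 4 (H = (-2)² = 4)
-14*(H + h(4)) = -14*(4 + 4²) = -14*(4 + 16) = -14*20 = -280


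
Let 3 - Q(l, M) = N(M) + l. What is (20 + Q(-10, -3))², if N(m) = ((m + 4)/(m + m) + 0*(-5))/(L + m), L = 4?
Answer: 39601/36 ≈ 1100.0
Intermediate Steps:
N(m) = 1/(2*m) (N(m) = ((m + 4)/(m + m) + 0*(-5))/(4 + m) = ((4 + m)/((2*m)) + 0)/(4 + m) = ((4 + m)*(1/(2*m)) + 0)/(4 + m) = ((4 + m)/(2*m) + 0)/(4 + m) = ((4 + m)/(2*m))/(4 + m) = 1/(2*m))
Q(l, M) = 3 - l - 1/(2*M) (Q(l, M) = 3 - (1/(2*M) + l) = 3 - (l + 1/(2*M)) = 3 + (-l - 1/(2*M)) = 3 - l - 1/(2*M))
(20 + Q(-10, -3))² = (20 + (3 - 1*(-10) - ½/(-3)))² = (20 + (3 + 10 - ½*(-⅓)))² = (20 + (3 + 10 + ⅙))² = (20 + 79/6)² = (199/6)² = 39601/36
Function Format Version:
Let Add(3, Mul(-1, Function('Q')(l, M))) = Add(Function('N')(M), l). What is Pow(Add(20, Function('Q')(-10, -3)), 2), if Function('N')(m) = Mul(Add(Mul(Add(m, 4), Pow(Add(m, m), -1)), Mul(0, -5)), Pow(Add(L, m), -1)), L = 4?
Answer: Rational(39601, 36) ≈ 1100.0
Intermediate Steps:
Function('N')(m) = Mul(Rational(1, 2), Pow(m, -1)) (Function('N')(m) = Mul(Add(Mul(Add(m, 4), Pow(Add(m, m), -1)), Mul(0, -5)), Pow(Add(4, m), -1)) = Mul(Add(Mul(Add(4, m), Pow(Mul(2, m), -1)), 0), Pow(Add(4, m), -1)) = Mul(Add(Mul(Add(4, m), Mul(Rational(1, 2), Pow(m, -1))), 0), Pow(Add(4, m), -1)) = Mul(Add(Mul(Rational(1, 2), Pow(m, -1), Add(4, m)), 0), Pow(Add(4, m), -1)) = Mul(Mul(Rational(1, 2), Pow(m, -1), Add(4, m)), Pow(Add(4, m), -1)) = Mul(Rational(1, 2), Pow(m, -1)))
Function('Q')(l, M) = Add(3, Mul(-1, l), Mul(Rational(-1, 2), Pow(M, -1))) (Function('Q')(l, M) = Add(3, Mul(-1, Add(Mul(Rational(1, 2), Pow(M, -1)), l))) = Add(3, Mul(-1, Add(l, Mul(Rational(1, 2), Pow(M, -1))))) = Add(3, Add(Mul(-1, l), Mul(Rational(-1, 2), Pow(M, -1)))) = Add(3, Mul(-1, l), Mul(Rational(-1, 2), Pow(M, -1))))
Pow(Add(20, Function('Q')(-10, -3)), 2) = Pow(Add(20, Add(3, Mul(-1, -10), Mul(Rational(-1, 2), Pow(-3, -1)))), 2) = Pow(Add(20, Add(3, 10, Mul(Rational(-1, 2), Rational(-1, 3)))), 2) = Pow(Add(20, Add(3, 10, Rational(1, 6))), 2) = Pow(Add(20, Rational(79, 6)), 2) = Pow(Rational(199, 6), 2) = Rational(39601, 36)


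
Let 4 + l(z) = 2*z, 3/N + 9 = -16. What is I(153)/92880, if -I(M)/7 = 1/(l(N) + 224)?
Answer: -35/102056544 ≈ -3.4295e-7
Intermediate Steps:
N = -3/25 (N = 3/(-9 - 16) = 3/(-25) = 3*(-1/25) = -3/25 ≈ -0.12000)
l(z) = -4 + 2*z
I(M) = -175/5494 (I(M) = -7/((-4 + 2*(-3/25)) + 224) = -7/((-4 - 6/25) + 224) = -7/(-106/25 + 224) = -7/5494/25 = -7*25/5494 = -175/5494)
I(153)/92880 = -175/5494/92880 = -175/5494*1/92880 = -35/102056544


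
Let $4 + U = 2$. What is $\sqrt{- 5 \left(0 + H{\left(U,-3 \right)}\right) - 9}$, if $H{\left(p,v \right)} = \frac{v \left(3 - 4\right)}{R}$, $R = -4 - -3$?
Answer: $\sqrt{6} \approx 2.4495$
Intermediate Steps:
$U = -2$ ($U = -4 + 2 = -2$)
$R = -1$ ($R = -4 + 3 = -1$)
$H{\left(p,v \right)} = v$ ($H{\left(p,v \right)} = \frac{v \left(3 - 4\right)}{-1} = v \left(-1\right) \left(-1\right) = - v \left(-1\right) = v$)
$\sqrt{- 5 \left(0 + H{\left(U,-3 \right)}\right) - 9} = \sqrt{- 5 \left(0 - 3\right) - 9} = \sqrt{\left(-5\right) \left(-3\right) - 9} = \sqrt{15 - 9} = \sqrt{6}$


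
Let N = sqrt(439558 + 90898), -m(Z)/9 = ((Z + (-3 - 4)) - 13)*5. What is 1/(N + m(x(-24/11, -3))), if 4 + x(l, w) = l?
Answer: 17820/12972053 - 121*sqrt(132614)/51888212 ≈ 0.00052452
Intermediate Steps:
x(l, w) = -4 + l
m(Z) = 900 - 45*Z (m(Z) = -9*((Z + (-3 - 4)) - 13)*5 = -9*((Z - 7) - 13)*5 = -9*((-7 + Z) - 13)*5 = -9*(-20 + Z)*5 = -9*(-100 + 5*Z) = 900 - 45*Z)
N = 2*sqrt(132614) (N = sqrt(530456) = 2*sqrt(132614) ≈ 728.32)
1/(N + m(x(-24/11, -3))) = 1/(2*sqrt(132614) + (900 - 45*(-4 - 24/11))) = 1/(2*sqrt(132614) + (900 - 45*(-68/11))) = 1/(2*sqrt(132614) + (900 + 3060/11)) = 1/(2*sqrt(132614) + 12960/11) = 1/(12960/11 + 2*sqrt(132614))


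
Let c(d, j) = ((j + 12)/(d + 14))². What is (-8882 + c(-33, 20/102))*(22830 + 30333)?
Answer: -49261218089226/104329 ≈ -4.7217e+8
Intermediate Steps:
c(d, j) = (12 + j)²/(14 + d)² (c(d, j) = ((12 + j)/(14 + d))² = (12 + j)²/(14 + d)²)
(-8882 + c(-33, 20/102))*(22830 + 30333) = (-8882 + (12 + 20/102)²/(14 - 33)²)*(22830 + 30333) = (-8882 + (12 + 20*(1/102))²/(-19)²)*53163 = (-8882 + (12 + 10/51)²*(1/361))*53163 = (-8882 + (622/51)²*(1/361))*53163 = (-8882 + (386884/2601)*(1/361))*53163 = (-8882 + 386884/938961)*53163 = -8339464718/938961*53163 = -49261218089226/104329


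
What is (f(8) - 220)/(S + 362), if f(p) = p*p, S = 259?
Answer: -52/207 ≈ -0.25121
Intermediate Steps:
f(p) = p**2
(f(8) - 220)/(S + 362) = (8**2 - 220)/(259 + 362) = (64 - 220)/621 = -156*1/621 = -52/207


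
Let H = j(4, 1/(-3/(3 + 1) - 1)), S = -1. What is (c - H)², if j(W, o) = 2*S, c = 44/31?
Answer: 11236/961 ≈ 11.692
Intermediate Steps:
c = 44/31 (c = 44*(1/31) = 44/31 ≈ 1.4194)
j(W, o) = -2 (j(W, o) = 2*(-1) = -2)
H = -2
(c - H)² = (44/31 - 1*(-2))² = (44/31 + 2)² = (106/31)² = 11236/961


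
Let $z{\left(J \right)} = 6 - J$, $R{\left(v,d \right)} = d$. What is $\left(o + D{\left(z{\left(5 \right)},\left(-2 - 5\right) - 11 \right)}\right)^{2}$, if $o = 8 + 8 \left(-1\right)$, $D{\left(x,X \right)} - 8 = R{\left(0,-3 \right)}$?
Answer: $25$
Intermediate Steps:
$D{\left(x,X \right)} = 5$ ($D{\left(x,X \right)} = 8 - 3 = 5$)
$o = 0$ ($o = 8 - 8 = 0$)
$\left(o + D{\left(z{\left(5 \right)},\left(-2 - 5\right) - 11 \right)}\right)^{2} = \left(0 + 5\right)^{2} = 5^{2} = 25$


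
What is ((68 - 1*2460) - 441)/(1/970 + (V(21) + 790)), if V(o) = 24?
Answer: -2748010/789581 ≈ -3.4803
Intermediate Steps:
((68 - 1*2460) - 441)/(1/970 + (V(21) + 790)) = ((68 - 1*2460) - 441)/(1/970 + (24 + 790)) = ((68 - 2460) - 441)/(1/970 + 814) = (-2392 - 441)/(789581/970) = -2833*970/789581 = -2748010/789581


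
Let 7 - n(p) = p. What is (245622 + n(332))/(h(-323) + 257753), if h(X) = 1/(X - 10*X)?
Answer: 713078379/749287972 ≈ 0.95167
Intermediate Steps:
n(p) = 7 - p
h(X) = -1/(9*X) (h(X) = 1/(-9*X) = -1/(9*X))
(245622 + n(332))/(h(-323) + 257753) = (245622 + (7 - 1*332))/(-1/9/(-323) + 257753) = (245622 + (7 - 332))/(-1/9*(-1/323) + 257753) = (245622 - 325)/(1/2907 + 257753) = 245297/(749287972/2907) = 245297*(2907/749287972) = 713078379/749287972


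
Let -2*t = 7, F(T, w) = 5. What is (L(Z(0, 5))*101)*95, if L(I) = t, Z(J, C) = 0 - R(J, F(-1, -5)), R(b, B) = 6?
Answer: -67165/2 ≈ -33583.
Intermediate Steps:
Z(J, C) = -6 (Z(J, C) = 0 - 1*6 = 0 - 6 = -6)
t = -7/2 (t = -½*7 = -7/2 ≈ -3.5000)
L(I) = -7/2
(L(Z(0, 5))*101)*95 = -7/2*101*95 = -707/2*95 = -67165/2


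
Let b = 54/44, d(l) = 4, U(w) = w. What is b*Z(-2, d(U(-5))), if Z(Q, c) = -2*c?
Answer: -108/11 ≈ -9.8182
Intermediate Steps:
b = 27/22 (b = 54*(1/44) = 27/22 ≈ 1.2273)
b*Z(-2, d(U(-5))) = 27*(-2*4)/22 = (27/22)*(-8) = -108/11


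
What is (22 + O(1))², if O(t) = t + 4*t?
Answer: 729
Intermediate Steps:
O(t) = 5*t
(22 + O(1))² = (22 + 5*1)² = (22 + 5)² = 27² = 729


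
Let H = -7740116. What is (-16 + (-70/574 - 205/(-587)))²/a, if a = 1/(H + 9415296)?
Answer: 241389548908812720/579220489 ≈ 4.1675e+8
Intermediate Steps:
a = 1/1675180 (a = 1/(-7740116 + 9415296) = 1/1675180 ≈ 5.9695e-7)
(-16 + (-70/574 - 205/(-587)))²/a = (-16 + (-70/574 - 205/(-587)))²/(1/1675180) = (-16 + (-70*1/574 - 205*(-1/587)))²*1675180 = (-16 + (-5/41 + 205/587))²*1675180 = (-16 + 5470/24067)²*1675180 = (-379602/24067)²*1675180 = (144097678404/579220489)*1675180 = 241389548908812720/579220489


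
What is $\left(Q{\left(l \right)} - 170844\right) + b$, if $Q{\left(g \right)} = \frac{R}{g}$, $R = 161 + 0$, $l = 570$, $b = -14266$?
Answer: $- \frac{105512539}{570} \approx -1.8511 \cdot 10^{5}$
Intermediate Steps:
$R = 161$
$Q{\left(g \right)} = \frac{161}{g}$
$\left(Q{\left(l \right)} - 170844\right) + b = \left(\frac{161}{570} - 170844\right) - 14266 = - \frac{97380919}{570} - 14266 = - \frac{105512539}{570}$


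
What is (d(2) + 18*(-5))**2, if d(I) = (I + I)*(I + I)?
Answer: 5476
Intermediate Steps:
d(I) = 4*I**2 (d(I) = (2*I)*(2*I) = 4*I**2)
(d(2) + 18*(-5))**2 = (4*2**2 + 18*(-5))**2 = (4*4 - 90)**2 = (16 - 90)**2 = (-74)**2 = 5476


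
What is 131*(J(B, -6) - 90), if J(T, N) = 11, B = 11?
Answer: -10349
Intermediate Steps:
131*(J(B, -6) - 90) = 131*(11 - 90) = 131*(-79) = -10349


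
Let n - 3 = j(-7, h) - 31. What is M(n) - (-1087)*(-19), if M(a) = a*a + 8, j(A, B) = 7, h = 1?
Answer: -20204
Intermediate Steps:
n = -21 (n = 3 + (7 - 31) = 3 - 24 = -21)
M(a) = 8 + a² (M(a) = a² + 8 = 8 + a²)
M(n) - (-1087)*(-19) = (8 + (-21)²) - (-1087)*(-19) = (8 + 441) - 1*20653 = 449 - 20653 = -20204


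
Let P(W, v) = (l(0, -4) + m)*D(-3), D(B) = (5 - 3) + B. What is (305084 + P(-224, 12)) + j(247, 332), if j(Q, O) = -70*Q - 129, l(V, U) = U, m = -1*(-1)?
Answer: 287668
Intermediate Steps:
m = 1
j(Q, O) = -129 - 70*Q
D(B) = 2 + B
P(W, v) = 3 (P(W, v) = (-4 + 1)*(2 - 3) = -3*(-1) = 3)
(305084 + P(-224, 12)) + j(247, 332) = (305084 + 3) + (-129 - 70*247) = 305087 + (-129 - 17290) = 305087 - 17419 = 287668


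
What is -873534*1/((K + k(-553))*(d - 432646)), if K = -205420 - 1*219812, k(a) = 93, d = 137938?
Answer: -145589/20881977402 ≈ -6.9720e-6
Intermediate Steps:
K = -425232 (K = -205420 - 219812 = -425232)
-873534*1/((K + k(-553))*(d - 432646)) = -873534*1/((-425232 + 93)*(137938 - 432646)) = -873534/((-425139*(-294708))) = -873534/125291864412 = -873534*1/125291864412 = -145589/20881977402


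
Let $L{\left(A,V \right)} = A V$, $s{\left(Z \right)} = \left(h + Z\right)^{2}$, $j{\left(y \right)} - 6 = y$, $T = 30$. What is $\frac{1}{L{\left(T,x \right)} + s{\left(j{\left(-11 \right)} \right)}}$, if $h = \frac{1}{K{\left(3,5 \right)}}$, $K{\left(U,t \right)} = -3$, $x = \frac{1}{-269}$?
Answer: $\frac{2421}{68594} \approx 0.035295$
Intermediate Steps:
$x = - \frac{1}{269} \approx -0.0037175$
$h = - \frac{1}{3}$ ($h = \frac{1}{-3} = - \frac{1}{3} \approx -0.33333$)
$j{\left(y \right)} = 6 + y$
$s{\left(Z \right)} = \left(- \frac{1}{3} + Z\right)^{2}$
$\frac{1}{L{\left(T,x \right)} + s{\left(j{\left(-11 \right)} \right)}} = \frac{1}{30 \left(- \frac{1}{269}\right) + \frac{\left(-1 + 3 \left(6 - 11\right)\right)^{2}}{9}} = \frac{1}{- \frac{30}{269} + \frac{\left(-1 + 3 \left(-5\right)\right)^{2}}{9}} = \frac{1}{- \frac{30}{269} + \frac{\left(-1 - 15\right)^{2}}{9}} = \frac{1}{- \frac{30}{269} + \frac{\left(-16\right)^{2}}{9}} = \frac{1}{- \frac{30}{269} + \frac{1}{9} \cdot 256} = \frac{1}{- \frac{30}{269} + \frac{256}{9}} = \frac{1}{\frac{68594}{2421}} = \frac{2421}{68594}$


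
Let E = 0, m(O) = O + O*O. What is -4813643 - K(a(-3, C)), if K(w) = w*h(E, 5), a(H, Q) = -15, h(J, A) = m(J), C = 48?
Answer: -4813643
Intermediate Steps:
m(O) = O + O**2
h(J, A) = J*(1 + J)
K(w) = 0 (K(w) = w*(0*(1 + 0)) = w*(0*1) = w*0 = 0)
-4813643 - K(a(-3, C)) = -4813643 - 1*0 = -4813643 + 0 = -4813643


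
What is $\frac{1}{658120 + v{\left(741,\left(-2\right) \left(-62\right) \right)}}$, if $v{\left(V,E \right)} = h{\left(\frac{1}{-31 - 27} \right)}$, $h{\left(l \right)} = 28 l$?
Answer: $\frac{29}{19085466} \approx 1.5195 \cdot 10^{-6}$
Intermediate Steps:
$v{\left(V,E \right)} = - \frac{14}{29}$ ($v{\left(V,E \right)} = \frac{28}{-31 - 27} = \frac{28}{-58} = 28 \left(- \frac{1}{58}\right) = - \frac{14}{29}$)
$\frac{1}{658120 + v{\left(741,\left(-2\right) \left(-62\right) \right)}} = \frac{1}{658120 - \frac{14}{29}} = \frac{1}{\frac{19085466}{29}} = \frac{29}{19085466}$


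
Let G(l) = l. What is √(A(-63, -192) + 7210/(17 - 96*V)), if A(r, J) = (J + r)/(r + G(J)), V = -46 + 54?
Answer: I*√4850709/751 ≈ 2.9327*I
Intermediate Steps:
V = 8
A(r, J) = 1 (A(r, J) = (J + r)/(r + J) = (J + r)/(J + r) = 1)
√(A(-63, -192) + 7210/(17 - 96*V)) = √(1 + 7210/(17 - 96*8)) = √(1 + 7210/(17 - 768)) = √(1 + 7210/(-751)) = √(1 + 7210*(-1/751)) = √(1 - 7210/751) = √(-6459/751) = I*√4850709/751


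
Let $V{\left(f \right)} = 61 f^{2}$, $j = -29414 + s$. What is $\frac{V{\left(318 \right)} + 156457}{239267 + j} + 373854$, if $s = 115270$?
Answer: $\frac{121554859063}{325123} \approx 3.7387 \cdot 10^{5}$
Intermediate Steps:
$j = 85856$ ($j = -29414 + 115270 = 85856$)
$\frac{V{\left(318 \right)} + 156457}{239267 + j} + 373854 = \frac{61 \cdot 318^{2} + 156457}{239267 + 85856} + 373854 = \frac{61 \cdot 101124 + 156457}{325123} + 373854 = \left(6168564 + 156457\right) \frac{1}{325123} + 373854 = 6325021 \cdot \frac{1}{325123} + 373854 = \frac{6325021}{325123} + 373854 = \frac{121554859063}{325123}$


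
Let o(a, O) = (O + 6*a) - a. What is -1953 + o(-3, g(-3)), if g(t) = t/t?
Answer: -1967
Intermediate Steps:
g(t) = 1
o(a, O) = O + 5*a
-1953 + o(-3, g(-3)) = -1953 + (1 + 5*(-3)) = -1953 + (1 - 15) = -1953 - 14 = -1967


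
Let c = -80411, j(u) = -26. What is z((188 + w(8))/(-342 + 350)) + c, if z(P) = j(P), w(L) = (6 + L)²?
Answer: -80437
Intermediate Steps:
z(P) = -26
z((188 + w(8))/(-342 + 350)) + c = -26 - 80411 = -80437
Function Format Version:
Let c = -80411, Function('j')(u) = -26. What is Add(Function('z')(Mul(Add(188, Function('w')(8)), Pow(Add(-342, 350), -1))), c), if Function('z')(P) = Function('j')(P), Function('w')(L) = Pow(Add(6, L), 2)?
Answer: -80437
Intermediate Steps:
Function('z')(P) = -26
Add(Function('z')(Mul(Add(188, Function('w')(8)), Pow(Add(-342, 350), -1))), c) = Add(-26, -80411) = -80437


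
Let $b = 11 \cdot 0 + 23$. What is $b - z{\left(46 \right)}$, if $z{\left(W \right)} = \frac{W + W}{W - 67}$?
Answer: $\frac{575}{21} \approx 27.381$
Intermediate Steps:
$b = 23$ ($b = 0 + 23 = 23$)
$z{\left(W \right)} = \frac{2 W}{-67 + W}$
$b - z{\left(46 \right)} = 23 - 2 \cdot 46 \frac{1}{-67 + 46} = 23 - 2 \cdot 46 \frac{1}{-21} = 23 - 2 \cdot 46 \left(- \frac{1}{21}\right) = 23 - - \frac{92}{21} = 23 + \frac{92}{21} = \frac{575}{21}$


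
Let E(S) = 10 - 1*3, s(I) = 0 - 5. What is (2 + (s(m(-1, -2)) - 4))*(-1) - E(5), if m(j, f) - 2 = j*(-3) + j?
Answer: 0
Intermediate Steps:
m(j, f) = 2 - 2*j (m(j, f) = 2 + (j*(-3) + j) = 2 + (-3*j + j) = 2 - 2*j)
s(I) = -5
E(S) = 7 (E(S) = 10 - 3 = 7)
(2 + (s(m(-1, -2)) - 4))*(-1) - E(5) = (2 + (-5 - 4))*(-1) - 1*7 = (2 - 9)*(-1) - 7 = -7*(-1) - 7 = 7 - 7 = 0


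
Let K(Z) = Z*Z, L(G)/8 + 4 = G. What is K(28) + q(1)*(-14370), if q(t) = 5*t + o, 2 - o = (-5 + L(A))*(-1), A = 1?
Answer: 316924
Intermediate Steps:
L(G) = -32 + 8*G
K(Z) = Z²
o = -27 (o = 2 - (-5 + (-32 + 8*1))*(-1) = 2 - (-5 + (-32 + 8))*(-1) = 2 - (-5 - 24)*(-1) = 2 - (-29)*(-1) = 2 - 1*29 = 2 - 29 = -27)
q(t) = -27 + 5*t (q(t) = 5*t - 27 = -27 + 5*t)
K(28) + q(1)*(-14370) = 28² + (-27 + 5*1)*(-14370) = 784 + (-27 + 5)*(-14370) = 784 - 22*(-14370) = 784 + 316140 = 316924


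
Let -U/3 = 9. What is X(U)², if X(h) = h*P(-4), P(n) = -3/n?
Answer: 6561/16 ≈ 410.06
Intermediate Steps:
U = -27 (U = -3*9 = -27)
X(h) = 3*h/4 (X(h) = h*(-3/(-4)) = h*(-3*(-¼)) = h*(¾) = 3*h/4)
X(U)² = ((¾)*(-27))² = (-81/4)² = 6561/16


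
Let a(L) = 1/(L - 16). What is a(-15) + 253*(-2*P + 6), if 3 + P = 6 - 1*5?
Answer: 78429/31 ≈ 2530.0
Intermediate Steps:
P = -2 (P = -3 + (6 - 1*5) = -3 + (6 - 5) = -3 + 1 = -2)
a(L) = 1/(-16 + L)
a(-15) + 253*(-2*P + 6) = 1/(-16 - 15) + 253*(-2*(-2) + 6) = 1/(-31) + 253*(4 + 6) = -1/31 + 253*10 = -1/31 + 2530 = 78429/31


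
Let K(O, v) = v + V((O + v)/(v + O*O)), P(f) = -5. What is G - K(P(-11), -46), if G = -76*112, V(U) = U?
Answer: -59279/7 ≈ -8468.4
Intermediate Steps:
K(O, v) = v + (O + v)/(v + O²) (K(O, v) = v + (O + v)/(v + O*O) = v + (O + v)/(v + O²))
G = -8512
G - K(P(-11), -46) = -8512 - (-5 - 46 - 46*(-46 + (-5)²))/(-46 + (-5)²) = -8512 - (-5 - 46 - 46*(-46 + 25))/(-46 + 25) = -8512 - (-5 - 46 - 46*(-21))/(-21) = -8512 - (-1)*(-5 - 46 + 966)/21 = -8512 - (-1)*915/21 = -8512 - 1*(-305/7) = -8512 + 305/7 = -59279/7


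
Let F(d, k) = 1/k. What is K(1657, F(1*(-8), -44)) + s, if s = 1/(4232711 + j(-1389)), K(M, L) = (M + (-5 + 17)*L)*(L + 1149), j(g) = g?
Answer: 974594387782881/511989962 ≈ 1.9035e+6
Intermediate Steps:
K(M, L) = (1149 + L)*(M + 12*L) (K(M, L) = (M + 12*L)*(1149 + L) = (1149 + L)*(M + 12*L))
s = 1/4231322 (s = 1/(4232711 - 1389) = 1/4231322 ≈ 2.3633e-7)
K(1657, F(1*(-8), -44)) + s = (12*(1/(-44))**2 + 1149*1657 + 13788/(-44) + 1657/(-44)) + 1/4231322 = (12*(-1/44)**2 + 1903893 + 13788*(-1/44) - 1/44*1657) + 1/4231322 = (12*(1/1936) + 1903893 - 3447/11 - 1657/44) + 1/4231322 = (3/484 + 1903893 - 3447/11 - 1657/44) + 1/4231322 = 230328580/121 + 1/4231322 = 974594387782881/511989962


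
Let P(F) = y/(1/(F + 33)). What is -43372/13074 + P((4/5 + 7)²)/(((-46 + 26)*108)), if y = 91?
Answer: -142588999/19611000 ≈ -7.2709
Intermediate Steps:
P(F) = 3003 + 91*F (P(F) = 91/(1/(F + 33)) = 91/(1/(33 + F)) = 91*(33 + F) = 3003 + 91*F)
-43372/13074 + P((4/5 + 7)²)/(((-46 + 26)*108)) = -43372/13074 + (3003 + 91*(4/5 + 7)²)/(((-46 + 26)*108)) = -43372*1/13074 + (3003 + 91*(4*(⅕) + 7)²)/((-20*108)) = -21686/6537 + (3003 + 91*(⅘ + 7)²)/(-2160) = -21686/6537 + (3003 + 91*(39/5)²)*(-1/2160) = -21686/6537 + (3003 + 91*(1521/25))*(-1/2160) = -21686/6537 + (3003 + 138411/25)*(-1/2160) = -21686/6537 + (213486/25)*(-1/2160) = -21686/6537 - 35581/9000 = -142588999/19611000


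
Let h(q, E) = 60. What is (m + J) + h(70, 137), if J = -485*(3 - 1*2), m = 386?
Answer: -39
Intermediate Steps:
J = -485 (J = -485*(3 - 2) = -485*1 = -485)
(m + J) + h(70, 137) = (386 - 485) + 60 = -99 + 60 = -39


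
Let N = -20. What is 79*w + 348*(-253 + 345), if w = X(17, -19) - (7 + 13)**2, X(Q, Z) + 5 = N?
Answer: -1559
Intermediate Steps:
X(Q, Z) = -25 (X(Q, Z) = -5 - 20 = -25)
w = -425 (w = -25 - (7 + 13)**2 = -25 - 1*20**2 = -25 - 1*400 = -25 - 400 = -425)
79*w + 348*(-253 + 345) = 79*(-425) + 348*(-253 + 345) = -33575 + 348*92 = -33575 + 32016 = -1559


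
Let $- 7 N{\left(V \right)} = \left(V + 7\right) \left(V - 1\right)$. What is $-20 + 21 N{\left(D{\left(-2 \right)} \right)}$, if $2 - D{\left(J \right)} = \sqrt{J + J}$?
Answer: $-35 + 60 i \approx -35.0 + 60.0 i$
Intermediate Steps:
$D{\left(J \right)} = 2 - \sqrt{2} \sqrt{J}$ ($D{\left(J \right)} = 2 - \sqrt{J + J} = 2 - \sqrt{2 J} = 2 - \sqrt{2} \sqrt{J}$)
$N{\left(V \right)} = - \frac{\left(-1 + V\right) \left(7 + V\right)}{7}$ ($N{\left(V \right)} = - \frac{\left(V + 7\right) \left(V - 1\right)}{7} = - \frac{\left(7 + V\right) \left(-1 + V\right)}{7} = - \frac{\left(-1 + V\right) \left(7 + V\right)}{7}$)
$-20 + 21 N{\left(D{\left(-2 \right)} \right)} = -20 + 21 \left(1 - \frac{6 \left(2 - \sqrt{2} \sqrt{-2}\right)}{7} - \frac{\left(2 - \sqrt{2} \sqrt{-2}\right)^{2}}{7}\right) = -20 + 21 \left(1 - \frac{6 \left(2 - \sqrt{2} i \sqrt{2}\right)}{7} - \frac{\left(2 - \sqrt{2} i \sqrt{2}\right)^{2}}{7}\right) = -20 + 21 \left(1 - \frac{6 \left(2 - 2 i\right)}{7} - \frac{\left(2 - 2 i\right)^{2}}{7}\right) = -20 + 21 \left(1 - \left(\frac{12}{7} - \frac{12 i}{7}\right) - \frac{\left(2 - 2 i\right)^{2}}{7}\right) = -20 + 21 \left(- \frac{5}{7} - \frac{\left(2 - 2 i\right)^{2}}{7} + \frac{12 i}{7}\right) = -20 - \left(15 - 36 i + 3 \left(2 - 2 i\right)^{2}\right) = -35 - 3 \left(2 - 2 i\right)^{2} + 36 i$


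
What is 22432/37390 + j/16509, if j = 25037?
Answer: 653231659/308635755 ≈ 2.1165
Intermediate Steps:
22432/37390 + j/16509 = 22432/37390 + 25037/16509 = 22432*(1/37390) + 25037*(1/16509) = 11216/18695 + 25037/16509 = 653231659/308635755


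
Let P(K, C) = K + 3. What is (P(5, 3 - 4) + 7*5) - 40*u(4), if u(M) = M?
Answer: -117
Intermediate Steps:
P(K, C) = 3 + K
(P(5, 3 - 4) + 7*5) - 40*u(4) = ((3 + 5) + 7*5) - 40*4 = (8 + 35) - 160 = 43 - 160 = -117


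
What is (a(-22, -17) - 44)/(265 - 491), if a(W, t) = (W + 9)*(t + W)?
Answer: -463/226 ≈ -2.0487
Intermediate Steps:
a(W, t) = (9 + W)*(W + t)
(a(-22, -17) - 44)/(265 - 491) = (((-22)² + 9*(-22) + 9*(-17) - 22*(-17)) - 44)/(265 - 491) = ((484 - 198 - 153 + 374) - 44)/(-226) = (507 - 44)*(-1/226) = 463*(-1/226) = -463/226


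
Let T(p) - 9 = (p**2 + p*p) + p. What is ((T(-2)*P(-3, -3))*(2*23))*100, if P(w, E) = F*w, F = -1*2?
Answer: 414000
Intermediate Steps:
F = -2
T(p) = 9 + p + 2*p**2 (T(p) = 9 + ((p**2 + p*p) + p) = 9 + ((p**2 + p**2) + p) = 9 + (2*p**2 + p) = 9 + (p + 2*p**2) = 9 + p + 2*p**2)
P(w, E) = -2*w
((T(-2)*P(-3, -3))*(2*23))*100 = (((9 - 2 + 2*(-2)**2)*(-2*(-3)))*(2*23))*100 = (((9 - 2 + 2*4)*6)*46)*100 = (((9 - 2 + 8)*6)*46)*100 = ((15*6)*46)*100 = (90*46)*100 = 4140*100 = 414000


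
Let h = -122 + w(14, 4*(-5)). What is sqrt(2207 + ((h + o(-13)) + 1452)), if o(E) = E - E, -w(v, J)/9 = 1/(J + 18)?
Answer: 3*sqrt(1574)/2 ≈ 59.510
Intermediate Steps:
w(v, J) = -9/(18 + J) (w(v, J) = -9/(J + 18) = -9/(18 + J))
o(E) = 0
h = -235/2 (h = -122 - 9/(18 + 4*(-5)) = -122 - 9/(18 - 20) = -122 - 9/(-2) = -122 - 9*(-1/2) = -122 + 9/2 = -235/2 ≈ -117.50)
sqrt(2207 + ((h + o(-13)) + 1452)) = sqrt(2207 + ((-235/2 + 0) + 1452)) = sqrt(2207 + (-235/2 + 1452)) = sqrt(2207 + 2669/2) = sqrt(7083/2) = 3*sqrt(1574)/2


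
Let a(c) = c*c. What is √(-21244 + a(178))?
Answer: 6*√290 ≈ 102.18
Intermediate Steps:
a(c) = c²
√(-21244 + a(178)) = √(-21244 + 178²) = √(-21244 + 31684) = √10440 = 6*√290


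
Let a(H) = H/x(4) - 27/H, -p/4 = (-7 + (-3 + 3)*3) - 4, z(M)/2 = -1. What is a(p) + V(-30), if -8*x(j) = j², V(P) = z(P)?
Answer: -1083/44 ≈ -24.614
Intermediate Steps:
z(M) = -2 (z(M) = 2*(-1) = -2)
V(P) = -2
x(j) = -j²/8
p = 44 (p = -4*((-7 + (-3 + 3)*3) - 4) = -4*((-7 + 0*3) - 4) = -4*((-7 + 0) - 4) = -4*(-7 - 4) = -4*(-11) = 44)
a(H) = -27/H - H/2 (a(H) = H/((-⅛*4²)) - 27/H = H/((-⅛*16)) - 27/H = H/(-2) - 27/H = H*(-½) - 27/H = -H/2 - 27/H = -27/H - H/2)
a(p) + V(-30) = (-27/44 - ½*44) - 2 = (-27*1/44 - 22) - 2 = (-27/44 - 22) - 2 = -995/44 - 2 = -1083/44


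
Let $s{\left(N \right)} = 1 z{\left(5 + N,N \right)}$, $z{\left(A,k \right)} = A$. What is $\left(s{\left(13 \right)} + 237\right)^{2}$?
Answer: $65025$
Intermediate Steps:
$s{\left(N \right)} = 5 + N$ ($s{\left(N \right)} = 1 \left(5 + N\right) = 5 + N$)
$\left(s{\left(13 \right)} + 237\right)^{2} = \left(\left(5 + 13\right) + 237\right)^{2} = \left(18 + 237\right)^{2} = 255^{2} = 65025$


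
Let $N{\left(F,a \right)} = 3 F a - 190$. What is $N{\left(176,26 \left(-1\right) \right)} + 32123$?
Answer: $18205$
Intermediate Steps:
$N{\left(F,a \right)} = -190 + 3 F a$ ($N{\left(F,a \right)} = 3 F a - 190 = -190 + 3 F a$)
$N{\left(176,26 \left(-1\right) \right)} + 32123 = \left(-190 + 3 \cdot 176 \cdot 26 \left(-1\right)\right) + 32123 = \left(-190 + 3 \cdot 176 \left(-26\right)\right) + 32123 = \left(-190 - 13728\right) + 32123 = -13918 + 32123 = 18205$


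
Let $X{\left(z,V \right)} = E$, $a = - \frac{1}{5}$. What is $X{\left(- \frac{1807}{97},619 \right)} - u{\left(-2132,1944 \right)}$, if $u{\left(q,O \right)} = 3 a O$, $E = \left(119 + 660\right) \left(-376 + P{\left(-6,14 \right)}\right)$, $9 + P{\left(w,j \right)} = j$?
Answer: $- \frac{1439213}{5} \approx -2.8784 \cdot 10^{5}$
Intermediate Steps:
$P{\left(w,j \right)} = -9 + j$
$a = - \frac{1}{5}$ ($a = \left(-1\right) \frac{1}{5} = - \frac{1}{5} \approx -0.2$)
$E = -289009$ ($E = \left(119 + 660\right) \left(-376 + \left(-9 + 14\right)\right) = 779 \left(-376 + 5\right) = 779 \left(-371\right) = -289009$)
$u{\left(q,O \right)} = - \frac{3 O}{5}$ ($u{\left(q,O \right)} = 3 \left(- \frac{1}{5}\right) O = - \frac{3 O}{5}$)
$X{\left(z,V \right)} = -289009$
$X{\left(- \frac{1807}{97},619 \right)} - u{\left(-2132,1944 \right)} = -289009 - \left(- \frac{3}{5}\right) 1944 = -289009 - - \frac{5832}{5} = -289009 + \frac{5832}{5} = - \frac{1439213}{5}$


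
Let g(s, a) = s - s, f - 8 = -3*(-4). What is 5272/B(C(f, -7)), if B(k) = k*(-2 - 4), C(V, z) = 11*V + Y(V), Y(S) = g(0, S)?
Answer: -659/165 ≈ -3.9939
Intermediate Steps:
f = 20 (f = 8 - 3*(-4) = 8 + 12 = 20)
g(s, a) = 0
Y(S) = 0
C(V, z) = 11*V (C(V, z) = 11*V + 0 = 11*V)
B(k) = -6*k (B(k) = k*(-6) = -6*k)
5272/B(C(f, -7)) = 5272/((-66*20)) = 5272/((-6*220)) = 5272/(-1320) = 5272*(-1/1320) = -659/165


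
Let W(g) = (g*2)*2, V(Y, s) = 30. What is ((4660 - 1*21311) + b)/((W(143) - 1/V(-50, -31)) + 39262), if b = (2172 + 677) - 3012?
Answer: -72060/170717 ≈ -0.42210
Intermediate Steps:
W(g) = 4*g (W(g) = (2*g)*2 = 4*g)
b = -163 (b = 2849 - 3012 = -163)
((4660 - 1*21311) + b)/((W(143) - 1/V(-50, -31)) + 39262) = ((4660 - 1*21311) - 163)/((4*143 - 1/30) + 39262) = ((4660 - 21311) - 163)/((572 - 1*1/30) + 39262) = (-16651 - 163)/((572 - 1/30) + 39262) = -16814/(17159/30 + 39262) = -16814/1195019/30 = -16814*30/1195019 = -72060/170717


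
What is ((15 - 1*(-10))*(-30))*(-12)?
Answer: 9000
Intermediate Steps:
((15 - 1*(-10))*(-30))*(-12) = ((15 + 10)*(-30))*(-12) = (25*(-30))*(-12) = -750*(-12) = 9000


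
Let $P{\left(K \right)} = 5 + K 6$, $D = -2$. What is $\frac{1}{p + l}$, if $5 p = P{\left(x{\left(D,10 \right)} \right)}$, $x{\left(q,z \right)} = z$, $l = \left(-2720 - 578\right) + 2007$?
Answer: $- \frac{1}{1278} \approx -0.00078247$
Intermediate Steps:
$l = -1291$ ($l = -3298 + 2007 = -1291$)
$P{\left(K \right)} = 5 + 6 K$
$p = 13$ ($p = \frac{5 + 6 \cdot 10}{5} = \frac{5 + 60}{5} = \frac{1}{5} \cdot 65 = 13$)
$\frac{1}{p + l} = \frac{1}{13 - 1291} = \frac{1}{-1278} = - \frac{1}{1278}$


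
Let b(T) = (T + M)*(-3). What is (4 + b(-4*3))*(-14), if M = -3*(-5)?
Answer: 70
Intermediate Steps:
M = 15
b(T) = -45 - 3*T (b(T) = (T + 15)*(-3) = (15 + T)*(-3) = -45 - 3*T)
(4 + b(-4*3))*(-14) = (4 + (-45 - (-12)*3))*(-14) = (4 + (-45 - 3*(-12)))*(-14) = (4 + (-45 + 36))*(-14) = (4 - 9)*(-14) = -5*(-14) = 70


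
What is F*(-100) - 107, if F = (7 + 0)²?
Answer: -5007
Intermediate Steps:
F = 49 (F = 7² = 49)
F*(-100) - 107 = 49*(-100) - 107 = -4900 - 107 = -5007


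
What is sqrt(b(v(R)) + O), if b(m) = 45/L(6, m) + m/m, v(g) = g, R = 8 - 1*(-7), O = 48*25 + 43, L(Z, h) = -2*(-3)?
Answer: sqrt(5006)/2 ≈ 35.377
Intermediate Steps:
L(Z, h) = 6
O = 1243 (O = 1200 + 43 = 1243)
R = 15 (R = 8 + 7 = 15)
b(m) = 17/2 (b(m) = 45/6 + m/m = 45*(1/6) + 1 = 15/2 + 1 = 17/2)
sqrt(b(v(R)) + O) = sqrt(17/2 + 1243) = sqrt(2503/2) = sqrt(5006)/2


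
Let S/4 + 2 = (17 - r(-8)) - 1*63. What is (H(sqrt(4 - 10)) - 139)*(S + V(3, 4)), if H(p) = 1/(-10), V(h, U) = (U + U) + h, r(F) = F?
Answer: 207259/10 ≈ 20726.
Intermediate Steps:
V(h, U) = h + 2*U (V(h, U) = 2*U + h = h + 2*U)
S = -160 (S = -8 + 4*((17 - 1*(-8)) - 1*63) = -8 + 4*((17 + 8) - 63) = -8 + 4*(25 - 63) = -8 + 4*(-38) = -8 - 152 = -160)
H(p) = -1/10
(H(sqrt(4 - 10)) - 139)*(S + V(3, 4)) = (-1/10 - 139)*(-160 + (3 + 2*4)) = -1391*(-160 + (3 + 8))/10 = -1391*(-160 + 11)/10 = -1391/10*(-149) = 207259/10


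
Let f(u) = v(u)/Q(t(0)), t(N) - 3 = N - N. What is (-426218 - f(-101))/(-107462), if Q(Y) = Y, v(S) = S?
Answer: 1278553/322386 ≈ 3.9659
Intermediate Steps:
t(N) = 3 (t(N) = 3 + (N - N) = 3 + 0 = 3)
f(u) = u/3
(-426218 - f(-101))/(-107462) = (-426218 - (-101)/3)/(-107462) = (-426218 - 1*(-101/3))*(-1/107462) = (-426218 + 101/3)*(-1/107462) = -1278553/3*(-1/107462) = 1278553/322386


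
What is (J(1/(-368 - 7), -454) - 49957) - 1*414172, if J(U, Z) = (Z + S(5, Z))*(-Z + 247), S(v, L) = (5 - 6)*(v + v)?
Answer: -789393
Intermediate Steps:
S(v, L) = -2*v
J(U, Z) = (-10 + Z)*(247 - Z) (J(U, Z) = (Z - 2*5)*(-Z + 247) = (Z - 10)*(247 - Z) = (-10 + Z)*(247 - Z))
(J(1/(-368 - 7), -454) - 49957) - 1*414172 = ((-2470 - 1*(-454)² + 257*(-454)) - 49957) - 1*414172 = ((-2470 - 1*206116 - 116678) - 49957) - 414172 = ((-2470 - 206116 - 116678) - 49957) - 414172 = (-325264 - 49957) - 414172 = -375221 - 414172 = -789393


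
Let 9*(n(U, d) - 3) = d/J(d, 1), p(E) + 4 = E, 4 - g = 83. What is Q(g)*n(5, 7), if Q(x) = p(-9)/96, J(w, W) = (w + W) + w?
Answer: -1339/3240 ≈ -0.41327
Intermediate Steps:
g = -79 (g = 4 - 1*83 = 4 - 83 = -79)
J(w, W) = W + 2*w (J(w, W) = (W + w) + w = W + 2*w)
p(E) = -4 + E
n(U, d) = 3 + d/(9*(1 + 2*d)) (n(U, d) = 3 + (d/(1 + 2*d))/9 = 3 + d/(9*(1 + 2*d)))
Q(x) = -13/96 (Q(x) = (-4 - 9)/96 = -13*1/96 = -13/96)
Q(g)*n(5, 7) = -13*(27 + 55*7)/(864*(1 + 2*7)) = -13*(27 + 385)/(864*(1 + 14)) = -13*412/(864*15) = -13/96*412/135 = -1339/3240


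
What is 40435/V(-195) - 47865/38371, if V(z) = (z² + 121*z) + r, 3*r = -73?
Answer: 2586012450/1658279507 ≈ 1.5595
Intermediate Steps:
r = -73/3 (r = (⅓)*(-73) = -73/3 ≈ -24.333)
V(z) = -73/3 + z² + 121*z (V(z) = (z² + 121*z) - 73/3 = -73/3 + z² + 121*z)
40435/V(-195) - 47865/38371 = 40435/(-73/3 + (-195)² + 121*(-195)) - 47865/38371 = 40435/(-73/3 + 38025 - 23595) - 47865*1/38371 = 40435/(43217/3) - 47865/38371 = 40435*(3/43217) - 47865/38371 = 121305/43217 - 47865/38371 = 2586012450/1658279507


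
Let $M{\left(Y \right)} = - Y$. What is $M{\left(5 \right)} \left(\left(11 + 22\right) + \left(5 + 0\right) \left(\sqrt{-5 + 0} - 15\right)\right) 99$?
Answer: $20790 - 2475 i \sqrt{5} \approx 20790.0 - 5534.3 i$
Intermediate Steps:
$M{\left(5 \right)} \left(\left(11 + 22\right) + \left(5 + 0\right) \left(\sqrt{-5 + 0} - 15\right)\right) 99 = \left(-1\right) 5 \left(\left(11 + 22\right) + \left(5 + 0\right) \left(\sqrt{-5 + 0} - 15\right)\right) 99 = - 5 \left(33 + 5 \left(\sqrt{-5} - 15\right)\right) 99 = - 5 \left(33 + 5 \left(i \sqrt{5} - 15\right)\right) 99 = - 5 \left(33 + 5 \left(-15 + i \sqrt{5}\right)\right) 99 = - 5 \left(33 - \left(75 - 5 i \sqrt{5}\right)\right) 99 = - 5 \left(-42 + 5 i \sqrt{5}\right) 99 = \left(210 - 25 i \sqrt{5}\right) 99 = 20790 - 2475 i \sqrt{5}$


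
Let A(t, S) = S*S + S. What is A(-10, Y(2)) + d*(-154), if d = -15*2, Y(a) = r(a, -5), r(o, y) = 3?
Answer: 4632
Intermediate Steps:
Y(a) = 3
A(t, S) = S + S**2 (A(t, S) = S**2 + S = S + S**2)
d = -30
A(-10, Y(2)) + d*(-154) = 3*(1 + 3) - 30*(-154) = 3*4 + 4620 = 12 + 4620 = 4632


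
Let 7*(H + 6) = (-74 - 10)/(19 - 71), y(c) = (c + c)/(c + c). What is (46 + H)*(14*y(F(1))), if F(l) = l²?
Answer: 7322/13 ≈ 563.23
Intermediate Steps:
y(c) = 1 (y(c) = (2*c)/((2*c)) = (2*c)*(1/(2*c)) = 1)
H = -75/13 (H = -6 + ((-74 - 10)/(19 - 71))/7 = -6 + (-84/(-52))/7 = -6 + (-84*(-1/52))/7 = -6 + (⅐)*(21/13) = -6 + 3/13 = -75/13 ≈ -5.7692)
(46 + H)*(14*y(F(1))) = (46 - 75/13)*(14*1) = (523/13)*14 = 7322/13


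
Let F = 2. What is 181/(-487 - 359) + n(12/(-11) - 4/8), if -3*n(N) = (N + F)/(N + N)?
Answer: -2533/14805 ≈ -0.17109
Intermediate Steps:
n(N) = -(2 + N)/(6*N) (n(N) = -(N + 2)/(3*(N + N)) = -(2 + N)/(3*(2*N)) = -(2 + N)*1/(2*N)/3 = -(2 + N)/(6*N))
181/(-487 - 359) + n(12/(-11) - 4/8) = 181/(-487 - 359) + (-2 - (12/(-11) - 4/8))/(6*(12/(-11) - 4/8)) = 181/(-846) + (-2 - (12*(-1/11) - 4*1/8))/(6*(12*(-1/11) - 4*1/8)) = -1/846*181 + (-2 - (-12/11 - 1/2))/(6*(-12/11 - 1/2)) = -181/846 + (-2 - 1*(-35/22))/(6*(-35/22)) = -181/846 + (1/6)*(-22/35)*(-2 + 35/22) = -181/846 + (1/6)*(-22/35)*(-9/22) = -181/846 + 3/70 = -2533/14805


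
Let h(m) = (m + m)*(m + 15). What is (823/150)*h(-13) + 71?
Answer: -16073/75 ≈ -214.31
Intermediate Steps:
h(m) = 2*m*(15 + m) (h(m) = (2*m)*(15 + m) = 2*m*(15 + m))
(823/150)*h(-13) + 71 = (823/150)*(2*(-13)*(15 - 13)) + 71 = (823*(1/150))*(2*(-13)*2) + 71 = (823/150)*(-52) + 71 = -21398/75 + 71 = -16073/75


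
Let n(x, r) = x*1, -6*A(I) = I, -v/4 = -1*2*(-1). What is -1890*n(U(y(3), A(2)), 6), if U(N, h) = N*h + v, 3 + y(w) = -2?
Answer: 11970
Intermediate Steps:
y(w) = -5 (y(w) = -3 - 2 = -5)
v = -8 (v = -4*(-1*2)*(-1) = -(-8)*(-1) = -4*2 = -8)
A(I) = -I/6
U(N, h) = -8 + N*h (U(N, h) = N*h - 8 = -8 + N*h)
n(x, r) = x
-1890*n(U(y(3), A(2)), 6) = -1890*(-8 - (-5)*2/6) = -1890*(-8 - 5*(-⅓)) = -1890*(-8 + 5/3) = -1890*(-19/3) = 11970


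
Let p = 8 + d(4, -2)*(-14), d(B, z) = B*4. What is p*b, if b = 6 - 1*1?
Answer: -1080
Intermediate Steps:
d(B, z) = 4*B
p = -216 (p = 8 + (4*4)*(-14) = 8 + 16*(-14) = 8 - 224 = -216)
b = 5 (b = 6 - 1 = 5)
p*b = -216*5 = -1080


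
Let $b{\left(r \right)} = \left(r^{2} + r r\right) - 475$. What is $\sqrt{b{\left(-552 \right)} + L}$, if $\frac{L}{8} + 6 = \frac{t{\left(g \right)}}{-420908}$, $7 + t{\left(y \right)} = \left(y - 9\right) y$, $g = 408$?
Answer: $\frac{5 \sqrt{269679191577231}}{105227} \approx 780.31$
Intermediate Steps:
$b{\left(r \right)} = -475 + 2 r^{2}$ ($b{\left(r \right)} = \left(r^{2} + r^{2}\right) - 475 = 2 r^{2} - 475 = -475 + 2 r^{2}$)
$t{\left(y \right)} = -7 + y \left(-9 + y\right)$ ($t{\left(y \right)} = -7 + \left(y - 9\right) y = -7 + \left(-9 + y\right) y = -7 + y \left(-9 + y\right)$)
$L = - \frac{5376466}{105227}$ ($L = -48 + 8 \frac{-7 + 408^{2} - 3672}{-420908} = -48 + 8 \left(-7 + 166464 - 3672\right) \left(- \frac{1}{420908}\right) = -48 + 8 \cdot 162785 \left(- \frac{1}{420908}\right) = -48 + 8 \left(- \frac{162785}{420908}\right) = -48 - \frac{325570}{105227} = - \frac{5376466}{105227} \approx -51.094$)
$\sqrt{b{\left(-552 \right)} + L} = \sqrt{\left(-475 + 2 \left(-552\right)^{2}\right) - \frac{5376466}{105227}} = \sqrt{\left(-475 + 2 \cdot 304704\right) - \frac{5376466}{105227}} = \sqrt{\left(-475 + 609408\right) - \frac{5376466}{105227}} = \sqrt{608933 - \frac{5376466}{105227}} = \sqrt{\frac{64070816325}{105227}} = \frac{5 \sqrt{269679191577231}}{105227}$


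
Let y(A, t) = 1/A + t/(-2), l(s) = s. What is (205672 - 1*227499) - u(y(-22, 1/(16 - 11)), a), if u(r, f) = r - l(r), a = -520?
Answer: -21827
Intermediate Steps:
y(A, t) = 1/A - t/2 (y(A, t) = 1/A + t*(-½) = 1/A - t/2)
u(r, f) = 0 (u(r, f) = r - r = 0)
(205672 - 1*227499) - u(y(-22, 1/(16 - 11)), a) = (205672 - 1*227499) - 1*0 = (205672 - 227499) + 0 = -21827 + 0 = -21827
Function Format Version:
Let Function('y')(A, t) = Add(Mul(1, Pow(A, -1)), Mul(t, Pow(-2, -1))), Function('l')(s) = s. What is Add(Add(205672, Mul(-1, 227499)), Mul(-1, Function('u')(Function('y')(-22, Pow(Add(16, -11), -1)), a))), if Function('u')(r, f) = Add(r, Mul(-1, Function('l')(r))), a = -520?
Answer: -21827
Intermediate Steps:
Function('y')(A, t) = Add(Pow(A, -1), Mul(Rational(-1, 2), t)) (Function('y')(A, t) = Add(Pow(A, -1), Mul(t, Rational(-1, 2))) = Add(Pow(A, -1), Mul(Rational(-1, 2), t)))
Function('u')(r, f) = 0 (Function('u')(r, f) = Add(r, Mul(-1, r)) = 0)
Add(Add(205672, Mul(-1, 227499)), Mul(-1, Function('u')(Function('y')(-22, Pow(Add(16, -11), -1)), a))) = Add(Add(205672, Mul(-1, 227499)), Mul(-1, 0)) = Add(Add(205672, -227499), 0) = Add(-21827, 0) = -21827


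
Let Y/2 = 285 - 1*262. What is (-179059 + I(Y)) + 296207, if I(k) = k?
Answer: 117194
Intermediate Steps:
Y = 46 (Y = 2*(285 - 1*262) = 2*(285 - 262) = 2*23 = 46)
(-179059 + I(Y)) + 296207 = (-179059 + 46) + 296207 = -179013 + 296207 = 117194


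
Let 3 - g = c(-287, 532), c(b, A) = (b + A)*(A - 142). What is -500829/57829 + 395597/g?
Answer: -70729687376/5525387463 ≈ -12.801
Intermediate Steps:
c(b, A) = (-142 + A)*(A + b) (c(b, A) = (A + b)*(-142 + A) = (-142 + A)*(A + b))
g = -95547 (g = 3 - (532² - 142*532 - 142*(-287) + 532*(-287)) = 3 - (283024 - 75544 + 40754 - 152684) = 3 - 1*95550 = 3 - 95550 = -95547)
-500829/57829 + 395597/g = -500829/57829 + 395597/(-95547) = -500829*1/57829 + 395597*(-1/95547) = -500829/57829 - 395597/95547 = -70729687376/5525387463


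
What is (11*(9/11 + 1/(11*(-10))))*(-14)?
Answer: -623/5 ≈ -124.60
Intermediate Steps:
(11*(9/11 + 1/(11*(-10))))*(-14) = (11*(9*(1/11) + (1/11)*(-⅒)))*(-14) = (11*(9/11 - 1/110))*(-14) = (11*(89/110))*(-14) = (89/10)*(-14) = -623/5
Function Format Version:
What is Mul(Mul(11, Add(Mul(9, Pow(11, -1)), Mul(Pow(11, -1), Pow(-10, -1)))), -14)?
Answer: Rational(-623, 5) ≈ -124.60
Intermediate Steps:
Mul(Mul(11, Add(Mul(9, Pow(11, -1)), Mul(Pow(11, -1), Pow(-10, -1)))), -14) = Mul(Mul(11, Add(Mul(9, Rational(1, 11)), Mul(Rational(1, 11), Rational(-1, 10)))), -14) = Mul(Mul(11, Add(Rational(9, 11), Rational(-1, 110))), -14) = Mul(Mul(11, Rational(89, 110)), -14) = Mul(Rational(89, 10), -14) = Rational(-623, 5)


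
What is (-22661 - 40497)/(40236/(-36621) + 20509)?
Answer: -770969706/250339951 ≈ -3.0797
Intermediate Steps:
(-22661 - 40497)/(40236/(-36621) + 20509) = -63158/(40236*(-1/36621) + 20509) = -63158/(-13412/12207 + 20509) = -63158/250339951/12207 = -63158*12207/250339951 = -770969706/250339951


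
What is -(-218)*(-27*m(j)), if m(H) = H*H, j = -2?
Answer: -23544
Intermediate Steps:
m(H) = H²
-(-218)*(-27*m(j)) = -(-218)*(-27*(-2)²) = -(-218)*(-27*4) = -(-218)*(-108) = -1*23544 = -23544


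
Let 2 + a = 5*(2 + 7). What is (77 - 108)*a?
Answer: -1333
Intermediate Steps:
a = 43 (a = -2 + 5*(2 + 7) = -2 + 5*9 = -2 + 45 = 43)
(77 - 108)*a = (77 - 108)*43 = -31*43 = -1333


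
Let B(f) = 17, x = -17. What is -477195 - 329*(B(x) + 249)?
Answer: -564709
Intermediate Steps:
-477195 - 329*(B(x) + 249) = -477195 - 329*(17 + 249) = -477195 - 329*266 = -477195 - 1*87514 = -477195 - 87514 = -564709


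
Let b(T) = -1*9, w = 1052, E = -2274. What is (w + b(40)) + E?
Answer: -1231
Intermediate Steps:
b(T) = -9
(w + b(40)) + E = (1052 - 9) - 2274 = 1043 - 2274 = -1231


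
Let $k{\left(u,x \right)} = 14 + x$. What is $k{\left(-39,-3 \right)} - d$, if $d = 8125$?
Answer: $-8114$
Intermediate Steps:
$k{\left(-39,-3 \right)} - d = \left(14 - 3\right) - 8125 = 11 - 8125 = -8114$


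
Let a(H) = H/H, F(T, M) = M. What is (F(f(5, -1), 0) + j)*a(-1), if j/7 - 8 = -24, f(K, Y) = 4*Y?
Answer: -112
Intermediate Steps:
j = -112 (j = 56 + 7*(-24) = 56 - 168 = -112)
a(H) = 1
(F(f(5, -1), 0) + j)*a(-1) = (0 - 112)*1 = -112*1 = -112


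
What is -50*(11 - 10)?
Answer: -50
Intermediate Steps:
-50*(11 - 10) = -50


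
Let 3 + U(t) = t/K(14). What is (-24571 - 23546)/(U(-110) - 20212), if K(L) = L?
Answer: 336819/141560 ≈ 2.3793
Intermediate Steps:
U(t) = -3 + t/14
(-24571 - 23546)/(U(-110) - 20212) = (-24571 - 23546)/((-3 + (1/14)*(-110)) - 20212) = -48117/((-3 - 55/7) - 20212) = -48117/(-76/7 - 20212) = -48117/(-141560/7) = -48117*(-7/141560) = 336819/141560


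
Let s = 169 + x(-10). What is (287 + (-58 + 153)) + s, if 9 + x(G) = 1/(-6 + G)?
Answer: 8671/16 ≈ 541.94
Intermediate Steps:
x(G) = -9 + 1/(-6 + G)
s = 2559/16 (s = 169 + (55 - 9*(-10))/(-6 - 10) = 169 + (55 + 90)/(-16) = 169 - 1/16*145 = 169 - 145/16 = 2559/16 ≈ 159.94)
(287 + (-58 + 153)) + s = (287 + (-58 + 153)) + 2559/16 = (287 + 95) + 2559/16 = 382 + 2559/16 = 8671/16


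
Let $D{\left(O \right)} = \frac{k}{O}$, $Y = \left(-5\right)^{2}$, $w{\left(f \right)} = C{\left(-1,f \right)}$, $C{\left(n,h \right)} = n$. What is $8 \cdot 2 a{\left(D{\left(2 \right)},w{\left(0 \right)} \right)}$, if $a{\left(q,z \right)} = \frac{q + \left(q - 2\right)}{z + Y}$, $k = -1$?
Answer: $-2$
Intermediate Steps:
$w{\left(f \right)} = -1$
$Y = 25$
$D{\left(O \right)} = - \frac{1}{O}$
$a{\left(q,z \right)} = \frac{-2 + 2 q}{25 + z}$ ($a{\left(q,z \right)} = \frac{q + \left(q - 2\right)}{z + 25} = \frac{q + \left(-2 + q\right)}{25 + z} = \frac{-2 + 2 q}{25 + z}$)
$8 \cdot 2 a{\left(D{\left(2 \right)},w{\left(0 \right)} \right)} = 8 \cdot 2 \frac{2 \left(-1 - \frac{1}{2}\right)}{25 - 1} = 16 \frac{2 \left(-1 - \frac{1}{2}\right)}{24} = 16 \cdot 2 \cdot \frac{1}{24} \left(-1 - \frac{1}{2}\right) = 16 \cdot 2 \cdot \frac{1}{24} \left(- \frac{3}{2}\right) = 16 \left(- \frac{1}{8}\right) = -2$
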